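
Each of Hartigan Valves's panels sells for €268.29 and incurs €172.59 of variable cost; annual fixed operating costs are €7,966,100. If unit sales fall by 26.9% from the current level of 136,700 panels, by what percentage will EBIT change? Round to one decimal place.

Total contribution margin = 136,700 × €95.70 = €13,082,190.00.
Operating income = contribution − fixed costs = €13,082,190.00 − €7,966,100 = €5,116,090.00.
So DOL = total CM / EBIT = €13,082,190.00 / €5,116,090.00 = 2.5571.
So EBIT moves 2.5571 × (-26.9%) = -68.8%.

-68.8%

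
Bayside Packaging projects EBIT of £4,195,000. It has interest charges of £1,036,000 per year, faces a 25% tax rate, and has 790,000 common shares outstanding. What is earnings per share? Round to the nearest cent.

£3.00

Interest = £1,036,000.00, so EBT = £4,195,000 − £1,036,000.00 = £3,159,000.00.
Net income = £3,159,000.00 × (1 − 0.25) = £2,369,250.00.
EPS = £2,369,250.00 ÷ 790,000 = £3.00.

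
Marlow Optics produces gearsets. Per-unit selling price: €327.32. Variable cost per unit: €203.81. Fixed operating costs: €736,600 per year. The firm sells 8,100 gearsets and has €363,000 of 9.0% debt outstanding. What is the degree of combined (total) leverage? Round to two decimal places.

4.33

Total contribution margin = 8,100 × €123.51 = €1,000,431.00.
Operating income = contribution − fixed costs = €1,000,431.00 − €736,600 = €263,831.00. Interest = €32,670.00, so EBIT − I = €231,161.00.
Degree of total leverage = total CM / (EBIT − interest) = €1,000,431.00 / €231,161.00 = 4.3279.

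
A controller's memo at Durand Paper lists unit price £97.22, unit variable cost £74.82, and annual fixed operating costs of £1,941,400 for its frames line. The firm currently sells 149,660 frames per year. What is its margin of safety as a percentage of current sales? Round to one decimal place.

42.1%

Contribution margin per unit = £97.22 − £74.82 = £22.40. Break-even units = £1,941,400 ÷ £22.40 = 86,669.64; break-even revenue = 86,669.64 × £97.22 = £8,426,022.68.
Actual sales revenue = 149,660 × £97.22 = £14,549,945.20.
Margin of safety = (£14,549,945.20 − £8,426,022.68) ÷ £14,549,945.20 = 42.1%.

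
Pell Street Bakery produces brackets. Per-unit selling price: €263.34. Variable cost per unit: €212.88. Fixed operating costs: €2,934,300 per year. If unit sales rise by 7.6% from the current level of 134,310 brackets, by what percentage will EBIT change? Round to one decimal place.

Total contribution margin = 134,310 × €50.46 = €6,777,282.60.
Subtracting fixed costs: EBIT = €6,777,282.60 − €2,934,300 = €3,842,982.60.
DOL = contribution ÷ EBIT = €6,777,282.60 ÷ €3,842,982.60 = 1.7635.
So EBIT moves 1.7635 × (+7.6%) = +13.4%.

+13.4%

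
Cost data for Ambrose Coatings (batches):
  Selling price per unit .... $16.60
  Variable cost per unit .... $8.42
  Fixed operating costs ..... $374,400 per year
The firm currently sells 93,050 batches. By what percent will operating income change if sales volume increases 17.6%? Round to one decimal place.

At 93,050 units, contribution = 93,050 × $8.18 = $761,149.00.
Subtracting fixed costs: EBIT = $761,149.00 − $374,400 = $386,749.00.
Degree of operating leverage = $761,149.00 / $386,749.00 = 1.9681.
So EBIT moves 1.9681 × (+17.6%) = +34.6%.

+34.6%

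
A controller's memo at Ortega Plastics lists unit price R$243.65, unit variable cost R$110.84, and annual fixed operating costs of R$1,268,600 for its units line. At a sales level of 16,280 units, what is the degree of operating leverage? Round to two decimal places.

At 16,280 units, contribution = 16,280 × R$132.81 = R$2,162,146.80.
Operating income = contribution − fixed costs = R$2,162,146.80 − R$1,268,600 = R$893,546.80.
So DOL = total CM / EBIT = R$2,162,146.80 / R$893,546.80 = 2.4197.

2.42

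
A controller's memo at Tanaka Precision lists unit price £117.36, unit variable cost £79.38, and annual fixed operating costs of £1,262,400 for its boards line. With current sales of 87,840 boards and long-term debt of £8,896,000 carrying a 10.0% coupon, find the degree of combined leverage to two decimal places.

2.82

Contribution at this volume is 87,840 × £37.98 = £3,336,163.20.
Operating income = contribution − fixed costs = £3,336,163.20 − £1,262,400 = £2,073,763.20. Interest = £889,600.00, so EBIT − I = £1,184,163.20.
DCL = contribution ÷ (EBIT − I) = £3,336,163.20 ÷ £1,184,163.20 = 2.8173.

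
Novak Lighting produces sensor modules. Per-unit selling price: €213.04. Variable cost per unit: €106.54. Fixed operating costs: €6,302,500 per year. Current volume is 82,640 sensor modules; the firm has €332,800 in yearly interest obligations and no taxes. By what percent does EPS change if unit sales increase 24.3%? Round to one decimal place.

+98.7%

At 82,640 units, contribution = 82,640 × €106.50 = €8,801,160.00.
EBIT = €8,801,160.00 − €6,302,500 = €2,498,660.00.
After interest of €332,800.00, pre-tax earnings = €2,165,860.00.
DCL = total CM / (EBIT − I) = €8,801,160.00 / €2,165,860.00 = 4.0636.
%ΔEPS = DCL × %ΔSales = 4.0636 × +24.3% = +98.7%.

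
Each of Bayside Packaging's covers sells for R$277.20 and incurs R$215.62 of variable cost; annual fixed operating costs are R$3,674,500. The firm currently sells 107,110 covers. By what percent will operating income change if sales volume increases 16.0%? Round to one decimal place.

Contribution at this volume is 107,110 × R$61.58 = R$6,595,833.80.
Subtracting fixed costs: EBIT = R$6,595,833.80 − R$3,674,500 = R$2,921,333.80.
So DOL = total CM / EBIT = R$6,595,833.80 / R$2,921,333.80 = 2.2578.
Operating income changes by 2.2578 × +16.0% = +36.1%.

+36.1%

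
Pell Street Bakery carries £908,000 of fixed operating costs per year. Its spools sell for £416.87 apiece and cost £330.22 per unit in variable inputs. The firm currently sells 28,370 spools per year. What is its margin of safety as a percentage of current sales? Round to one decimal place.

63.1%

Unit CM = price − variable cost = £416.87 − £330.22 = £86.65. Break-even units = £908,000 ÷ £86.65 = 10,478.94; break-even revenue = 10,478.94 × £416.87 = £4,368,354.99.
Current sales = 28,370 × £416.87 = £11,826,601.90.
Margin of safety = (£11,826,601.90 − £4,368,354.99) ÷ £11,826,601.90 = 63.1%.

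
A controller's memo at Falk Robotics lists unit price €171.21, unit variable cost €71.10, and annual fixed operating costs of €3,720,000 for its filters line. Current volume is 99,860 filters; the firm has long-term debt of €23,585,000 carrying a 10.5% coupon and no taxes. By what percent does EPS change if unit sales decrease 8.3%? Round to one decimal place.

Contribution at this volume is 99,860 × €100.11 = €9,996,984.60.
EBIT = €9,996,984.60 − €3,720,000 = €6,276,984.60.
After interest of €2,476,425.00, pre-tax earnings = €3,800,559.60.
Degree of combined leverage = contribution ÷ (EBIT − I) = €9,996,984.60 ÷ €3,800,559.60 = 2.6304.
EPS therefore changes by 2.6304 × (-8.3%) = -21.8%.

-21.8%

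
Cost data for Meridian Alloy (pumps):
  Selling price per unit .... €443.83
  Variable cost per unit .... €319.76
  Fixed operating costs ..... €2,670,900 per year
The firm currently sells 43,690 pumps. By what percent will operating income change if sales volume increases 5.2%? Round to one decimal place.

+10.3%

At 43,690 units, contribution = 43,690 × €124.07 = €5,420,618.30.
EBIT = €5,420,618.30 − €2,670,900 = €2,749,718.30.
Degree of operating leverage = €5,420,618.30 / €2,749,718.30 = 1.9713.
%ΔEBIT = DOL × %ΔSales = 1.9713 × +5.2% = +10.3%.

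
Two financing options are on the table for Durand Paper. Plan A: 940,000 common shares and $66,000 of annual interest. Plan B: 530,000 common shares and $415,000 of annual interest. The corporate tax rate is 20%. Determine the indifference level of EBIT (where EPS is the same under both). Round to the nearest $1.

At indifference, (EBIT − 66,000)(1 − t)/940,000 = (EBIT − 415,000)(1 − t)/530,000.
The (1 − t) factor cancels: (EBIT − 66,000) × 530,000 = (EBIT − 415,000) × 940,000.
Solving, EBIT = (415,000·940,000 − 66,000·530,000) / (940,000 − 530,000) = 355,120,000,000 / 410,000 = 866,146.34.

$866,146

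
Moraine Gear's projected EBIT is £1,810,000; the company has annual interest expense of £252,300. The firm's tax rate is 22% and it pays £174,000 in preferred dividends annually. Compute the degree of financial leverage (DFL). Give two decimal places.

1.36

Interest = £252,300.00.
Pre-tax preferred-dividend burden = £174,000 ÷ (1 − 0.22) = £223,076.92.
DFL = EBIT ÷ [EBIT − I − D_p/(1−t)] = £1,810,000 ÷ [£1,810,000 − £252,300.00 − £223,076.92] = £1,810,000 ÷ £1,334,623.08 = 1.3562.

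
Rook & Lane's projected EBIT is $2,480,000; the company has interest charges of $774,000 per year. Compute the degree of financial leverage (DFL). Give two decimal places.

Annual interest charges come to $774,000.00.
Degree of financial leverage = EBIT / (EBIT − interest) = $2,480,000 / $1,706,000.00 = 1.4537.

1.45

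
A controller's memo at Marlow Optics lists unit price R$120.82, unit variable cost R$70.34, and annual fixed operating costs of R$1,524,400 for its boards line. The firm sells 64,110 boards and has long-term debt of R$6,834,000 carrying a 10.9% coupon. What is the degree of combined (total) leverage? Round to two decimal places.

Contribution at this volume is 64,110 × R$50.48 = R$3,236,272.80.
EBIT = R$3,236,272.80 − R$1,524,400 = R$1,711,872.80. Interest = R$744,906.00, so EBIT − I = R$966,966.80.
DCL = contribution ÷ (EBIT − I) = R$3,236,272.80 ÷ R$966,966.80 = 3.3468.

3.35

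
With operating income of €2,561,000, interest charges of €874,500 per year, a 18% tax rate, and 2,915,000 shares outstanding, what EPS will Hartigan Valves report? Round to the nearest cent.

Pre-tax income = €2,561,000 − €874,500.00 = €1,686,500.00.
Net income = €1,686,500.00 × (1 − 0.18) = €1,382,930.00.
EPS = €1,382,930.00 ÷ 2,915,000 = €0.47.

€0.47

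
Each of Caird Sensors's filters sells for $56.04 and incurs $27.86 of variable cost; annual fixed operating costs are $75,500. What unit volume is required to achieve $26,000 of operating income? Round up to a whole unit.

Each unit contributes $56.04 − $27.86 = $28.18.
Units = (FC + target) / CM = ($75,500 + $26,000) / $28.18 = 3,601.85, so 3,602 filters.

3,602 filters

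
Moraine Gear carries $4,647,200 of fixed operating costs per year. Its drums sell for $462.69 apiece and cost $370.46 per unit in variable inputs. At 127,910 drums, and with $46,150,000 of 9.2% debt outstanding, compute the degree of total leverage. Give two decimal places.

4.06

Total contribution margin = 127,910 × $92.23 = $11,797,139.30.
Operating income = contribution − fixed costs = $11,797,139.30 − $4,647,200 = $7,149,939.30. Interest = $4,245,800.00.
DOL = $11,797,139.30 ÷ $7,149,939.30 = 1.6500; DFL = $7,149,939.30 ÷ $2,904,139.30 = 2.4620.
DCL = DOL × DFL = 1.6500 × 2.4620 = 4.0623.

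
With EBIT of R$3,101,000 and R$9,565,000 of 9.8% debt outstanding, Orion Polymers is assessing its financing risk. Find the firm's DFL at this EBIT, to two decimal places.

1.43

Interest = R$937,370.00.
Degree of financial leverage = EBIT / (EBIT − interest) = R$3,101,000 / R$2,163,630.00 = 1.4332.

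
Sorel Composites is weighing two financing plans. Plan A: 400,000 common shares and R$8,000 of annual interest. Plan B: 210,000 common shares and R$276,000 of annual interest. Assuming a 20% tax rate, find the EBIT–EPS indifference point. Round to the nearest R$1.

R$572,211

At indifference, (EBIT − 8,000)(1 − t)/400,000 = (EBIT − 276,000)(1 − t)/210,000.
The (1 − t) factor cancels: (EBIT − 8,000) × 210,000 = (EBIT − 276,000) × 400,000.
EBIT × (400,000 − 210,000) = 276,000 × 400,000 − 8,000 × 210,000 = 108,720,000,000, so EBIT = 108,720,000,000 ÷ 190,000 = 572,210.53.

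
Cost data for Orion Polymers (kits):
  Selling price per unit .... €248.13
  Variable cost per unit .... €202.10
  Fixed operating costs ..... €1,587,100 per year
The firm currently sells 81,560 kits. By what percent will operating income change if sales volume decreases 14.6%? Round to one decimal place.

-25.3%

Contribution at this volume is 81,560 × €46.03 = €3,754,206.80.
Subtracting fixed costs: EBIT = €3,754,206.80 − €1,587,100 = €2,167,106.80.
Degree of operating leverage = €3,754,206.80 / €2,167,106.80 = 1.7324.
Operating income changes by 1.7324 × -14.6% = -25.3%.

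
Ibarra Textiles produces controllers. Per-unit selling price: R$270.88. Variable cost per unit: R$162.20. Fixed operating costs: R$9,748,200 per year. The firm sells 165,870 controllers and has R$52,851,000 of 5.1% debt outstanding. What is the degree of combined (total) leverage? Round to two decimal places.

3.23

Contribution at this volume is 165,870 × R$108.68 = R$18,026,751.60.
Operating income = contribution − fixed costs = R$18,026,751.60 − R$9,748,200 = R$8,278,551.60. Interest = R$2,695,401.00.
DOL = R$18,026,751.60 ÷ R$8,278,551.60 = 2.1775; DFL = R$8,278,551.60 ÷ R$5,583,150.60 = 1.4828.
DCL = DOL × DFL = 2.1775 × 1.4828 = 3.2288.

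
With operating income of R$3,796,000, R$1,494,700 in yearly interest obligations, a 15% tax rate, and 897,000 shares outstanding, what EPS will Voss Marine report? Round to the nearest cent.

Interest = R$1,494,700.00, so EBT = R$3,796,000 − R$1,494,700.00 = R$2,301,300.00.
After tax at 15%: net income = R$2,301,300.00 × 0.85 = R$1,956,105.00.
Per share: R$1,956,105.00 / 897,000 shares = R$2.18.

R$2.18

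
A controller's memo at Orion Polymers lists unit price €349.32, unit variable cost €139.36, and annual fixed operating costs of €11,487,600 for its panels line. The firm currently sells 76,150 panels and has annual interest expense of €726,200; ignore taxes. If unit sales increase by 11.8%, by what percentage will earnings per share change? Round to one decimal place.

+50.0%

Contribution at this volume is 76,150 × €209.96 = €15,988,454.00.
Subtracting fixed costs: EBIT = €15,988,454.00 − €11,487,600 = €4,500,854.00.
After interest of €726,200.00, pre-tax earnings = €3,774,654.00.
Degree of combined leverage = contribution ÷ (EBIT − I) = €15,988,454.00 ÷ €3,774,654.00 = 4.2357.
EPS therefore changes by 4.2357 × (+11.8%) = +50.0%.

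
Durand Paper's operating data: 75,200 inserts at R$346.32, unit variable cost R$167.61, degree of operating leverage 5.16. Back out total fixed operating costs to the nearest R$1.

At 75,200 units, contribution = 75,200 × R$178.71 = R$13,438,992.00.
DOL = contribution / EBIT, so EBIT = R$13,438,992.00 / 5.16 = R$2,604,455.81.
Fixed costs = CM − EBIT = R$13,438,992.00 − R$2,604,455.81 = R$10,834,536.

R$10,834,536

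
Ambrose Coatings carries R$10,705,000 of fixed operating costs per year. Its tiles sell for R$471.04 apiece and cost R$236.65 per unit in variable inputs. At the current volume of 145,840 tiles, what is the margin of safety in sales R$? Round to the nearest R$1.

Contribution margin per unit = R$471.04 − R$236.65 = R$234.39. Break-even units = R$10,705,000 ÷ R$234.39 = 45,671.74; break-even revenue = 45,671.74 × R$471.04 = R$21,513,218.14.
Current sales = 145,840 × R$471.04 = R$68,696,473.60.
Margin of safety = R$68,696,473.60 − R$21,513,218.14 = R$47,183,255.

R$47,183,255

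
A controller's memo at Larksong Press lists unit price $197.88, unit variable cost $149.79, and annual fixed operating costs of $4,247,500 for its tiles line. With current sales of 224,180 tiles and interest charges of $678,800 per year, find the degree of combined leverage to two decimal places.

Total contribution margin = 224,180 × $48.09 = $10,780,816.20.
EBIT = $10,780,816.20 − $4,247,500 = $6,533,316.20. Interest = $678,800.00.
DOL = $10,780,816.20 ÷ $6,533,316.20 = 1.6501; DFL = $6,533,316.20 ÷ $5,854,516.20 = 1.1159.
DCL = DOL × DFL = 1.6501 × 1.1159 = 1.8413.

1.84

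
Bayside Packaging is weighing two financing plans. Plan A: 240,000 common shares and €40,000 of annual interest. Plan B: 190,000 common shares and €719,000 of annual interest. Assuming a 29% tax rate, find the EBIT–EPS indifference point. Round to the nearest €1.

Set EPS_A = EPS_B: (EBIT − €40,000)(1 − 0.29) ÷ 240,000 = (EBIT − €719,000)(1 − 0.29) ÷ 190,000.
Cancelling (1 − t) and cross-multiplying: 190,000·(EBIT − 40,000) = 240,000·(EBIT − 719,000).
EBIT × (240,000 − 190,000) = 719,000 × 240,000 − 40,000 × 190,000 = 164,960,000,000, so EBIT = 164,960,000,000 ÷ 50,000 = 3,299,200.00.

€3,299,200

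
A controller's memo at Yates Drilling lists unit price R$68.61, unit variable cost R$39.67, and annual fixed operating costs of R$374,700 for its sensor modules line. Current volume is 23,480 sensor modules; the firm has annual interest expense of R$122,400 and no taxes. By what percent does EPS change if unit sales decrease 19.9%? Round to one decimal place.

Total contribution margin = 23,480 × R$28.94 = R$679,511.20.
EBIT = R$679,511.20 − R$374,700 = R$304,811.20.
After interest of R$122,400.00, pre-tax earnings = R$182,411.20.
Degree of combined leverage = contribution ÷ (EBIT − I) = R$679,511.20 ÷ R$182,411.20 = 3.7252.
EPS therefore changes by 3.7252 × (-19.9%) = -74.1%.

-74.1%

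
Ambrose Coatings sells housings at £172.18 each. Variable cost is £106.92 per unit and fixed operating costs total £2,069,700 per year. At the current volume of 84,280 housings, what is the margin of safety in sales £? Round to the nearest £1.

Each unit contributes £172.18 − £106.92 = £65.26. Break-even units = £2,069,700 ÷ £65.26 = 31,714.68; break-even revenue = 31,714.68 × £172.18 = £5,460,633.56.
Actual sales revenue = 84,280 × £172.18 = £14,511,330.40.
Margin of safety = £14,511,330.40 − £5,460,633.56 = £9,050,697.

£9,050,697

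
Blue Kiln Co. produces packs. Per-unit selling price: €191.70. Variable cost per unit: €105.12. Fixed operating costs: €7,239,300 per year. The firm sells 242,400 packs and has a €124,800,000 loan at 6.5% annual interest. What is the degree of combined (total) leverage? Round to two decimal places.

At 242,400 units, contribution = 242,400 × €86.58 = €20,986,992.00.
EBIT = €20,986,992.00 − €7,239,300 = €13,747,692.00. Interest = €8,112,000.00, so EBIT − I = €5,635,692.00.
DCL = contribution ÷ (EBIT − I) = €20,986,992.00 ÷ €5,635,692.00 = 3.7239.

3.72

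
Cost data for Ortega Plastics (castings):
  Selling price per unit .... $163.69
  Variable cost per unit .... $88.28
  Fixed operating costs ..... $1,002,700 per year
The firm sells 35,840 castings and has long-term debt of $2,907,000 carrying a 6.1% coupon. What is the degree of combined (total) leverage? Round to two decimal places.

At 35,840 units, contribution = 35,840 × $75.41 = $2,702,694.40.
EBIT = $2,702,694.40 − $1,002,700 = $1,699,994.40. Interest = $177,327.00, so EBIT − I = $1,522,667.40.
Degree of total leverage = total CM / (EBIT − interest) = $2,702,694.40 / $1,522,667.40 = 1.7750.

1.77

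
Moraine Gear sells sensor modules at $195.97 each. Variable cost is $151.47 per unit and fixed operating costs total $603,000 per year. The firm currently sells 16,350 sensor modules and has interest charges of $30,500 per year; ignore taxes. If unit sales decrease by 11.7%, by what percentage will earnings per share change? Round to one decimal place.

-90.5%

Total contribution margin = 16,350 × $44.50 = $727,575.00.
Operating income = contribution − fixed costs = $727,575.00 − $603,000 = $124,575.00.
After interest of $30,500.00, pre-tax earnings = $94,075.00.
Degree of combined leverage = contribution ÷ (EBIT − I) = $727,575.00 ÷ $94,075.00 = 7.7340.
EPS therefore changes by 7.7340 × (-11.7%) = -90.5%.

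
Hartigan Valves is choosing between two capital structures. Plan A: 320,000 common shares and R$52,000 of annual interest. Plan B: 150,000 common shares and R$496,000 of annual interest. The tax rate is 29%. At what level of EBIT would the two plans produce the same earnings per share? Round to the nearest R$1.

R$887,765

At indifference, (EBIT − 52,000)(1 − t)/320,000 = (EBIT − 496,000)(1 − t)/150,000.
The (1 − t) factor cancels: (EBIT − 52,000) × 150,000 = (EBIT − 496,000) × 320,000.
EBIT × (320,000 − 150,000) = 496,000 × 320,000 − 52,000 × 150,000 = 150,920,000,000, so EBIT = 150,920,000,000 ÷ 170,000 = 887,764.71.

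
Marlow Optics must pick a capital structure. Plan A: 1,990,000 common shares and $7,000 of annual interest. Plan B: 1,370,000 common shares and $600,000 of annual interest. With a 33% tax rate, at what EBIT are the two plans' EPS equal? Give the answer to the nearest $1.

At indifference, (EBIT − 7,000)(1 − t)/1,990,000 = (EBIT − 600,000)(1 − t)/1,370,000.
Cancelling (1 − t) and cross-multiplying: 1,370,000·(EBIT − 7,000) = 1,990,000·(EBIT − 600,000).
EBIT × (1,990,000 − 1,370,000) = 600,000 × 1,990,000 − 7,000 × 1,370,000 = 1,184,410,000,000, so EBIT = 1,184,410,000,000 ÷ 620,000 = 1,910,338.71.

$1,910,339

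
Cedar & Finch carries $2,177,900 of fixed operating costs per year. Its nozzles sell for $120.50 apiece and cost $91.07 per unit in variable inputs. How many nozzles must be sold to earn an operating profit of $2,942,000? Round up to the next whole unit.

173,969 nozzles

Unit CM = price − variable cost = $120.50 − $91.07 = $29.43.
Required volume = (fixed costs + target profit) ÷ CM = ($2,177,900 + $2,942,000) ÷ $29.43 = 173,968.74, so 173,969 nozzles.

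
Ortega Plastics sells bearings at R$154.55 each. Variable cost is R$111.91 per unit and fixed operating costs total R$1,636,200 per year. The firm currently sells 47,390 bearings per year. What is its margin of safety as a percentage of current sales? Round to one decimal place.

19.0%

Contribution margin per unit = R$154.55 − R$111.91 = R$42.64. Break-even units = R$1,636,200 ÷ R$42.64 = 38,372.42; break-even revenue = 38,372.42 × R$154.55 = R$5,930,457.55.
Current sales = 47,390 × R$154.55 = R$7,324,124.50.
Margin of safety = (R$7,324,124.50 − R$5,930,457.55) ÷ R$7,324,124.50 = 19.0%.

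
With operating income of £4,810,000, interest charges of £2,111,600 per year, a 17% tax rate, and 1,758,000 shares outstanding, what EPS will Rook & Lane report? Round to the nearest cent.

Interest = £2,111,600.00, so EBT = £4,810,000 − £2,111,600.00 = £2,698,400.00.
After tax at 17%: net income = £2,698,400.00 × 0.83 = £2,239,672.00.
EPS = £2,239,672.00 ÷ 1,758,000 = £1.27.

£1.27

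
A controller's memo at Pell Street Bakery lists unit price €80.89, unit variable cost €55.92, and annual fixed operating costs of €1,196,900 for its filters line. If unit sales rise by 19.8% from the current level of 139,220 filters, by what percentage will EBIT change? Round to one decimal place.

Total contribution margin = 139,220 × €24.97 = €3,476,323.40.
Operating income = contribution − fixed costs = €3,476,323.40 − €1,196,900 = €2,279,423.40.
So DOL = total CM / EBIT = €3,476,323.40 / €2,279,423.40 = 1.5251.
So EBIT moves 1.5251 × (+19.8%) = +30.2%.

+30.2%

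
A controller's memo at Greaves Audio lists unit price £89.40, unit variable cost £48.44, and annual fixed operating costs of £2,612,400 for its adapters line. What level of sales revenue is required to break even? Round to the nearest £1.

£5,701,869

CM per unit = £89.40 − £48.44 = £40.96; CM ratio = £40.96 / £89.40 = 0.4582.
Break-even sales = FC ÷ CM ratio = £2,612,400 × £89.40 / £40.96 = £5,701,869.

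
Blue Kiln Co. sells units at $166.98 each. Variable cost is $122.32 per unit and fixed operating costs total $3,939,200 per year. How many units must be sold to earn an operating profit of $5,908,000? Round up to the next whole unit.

Each unit contributes $166.98 − $122.32 = $44.66.
Units = (FC + target) / CM = ($3,939,200 + $5,908,000) / $44.66 = 220,492.61, so 220,493 units.

220,493 units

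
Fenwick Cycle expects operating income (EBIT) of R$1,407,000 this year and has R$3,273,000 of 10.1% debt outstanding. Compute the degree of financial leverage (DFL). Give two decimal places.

Interest = R$330,573.00.
Degree of financial leverage = EBIT / (EBIT − interest) = R$1,407,000 / R$1,076,427.00 = 1.3071.

1.31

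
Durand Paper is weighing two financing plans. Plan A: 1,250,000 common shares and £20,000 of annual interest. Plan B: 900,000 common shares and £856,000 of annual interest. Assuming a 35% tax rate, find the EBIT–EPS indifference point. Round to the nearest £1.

£3,005,714

At indifference, (EBIT − 20,000)(1 − t)/1,250,000 = (EBIT − 856,000)(1 − t)/900,000.
Cancelling (1 − t) and cross-multiplying: 900,000·(EBIT − 20,000) = 1,250,000·(EBIT − 856,000).
EBIT × (1,250,000 − 900,000) = 856,000 × 1,250,000 − 20,000 × 900,000 = 1,052,000,000,000, so EBIT = 1,052,000,000,000 ÷ 350,000 = 3,005,714.29.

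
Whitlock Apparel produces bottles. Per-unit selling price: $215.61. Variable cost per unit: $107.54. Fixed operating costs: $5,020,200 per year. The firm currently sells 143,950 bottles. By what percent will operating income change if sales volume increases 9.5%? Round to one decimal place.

At 143,950 units, contribution = 143,950 × $108.07 = $15,556,676.50.
EBIT = $15,556,676.50 − $5,020,200 = $10,536,476.50.
DOL = contribution ÷ EBIT = $15,556,676.50 ÷ $10,536,476.50 = 1.4765.
Operating income changes by 1.4765 × +9.5% = +14.0%.

+14.0%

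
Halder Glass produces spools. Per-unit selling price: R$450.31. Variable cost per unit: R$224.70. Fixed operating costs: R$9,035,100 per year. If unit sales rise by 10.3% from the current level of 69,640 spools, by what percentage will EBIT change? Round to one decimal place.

+24.2%

Total contribution margin = 69,640 × R$225.61 = R$15,711,480.40.
Operating income = contribution − fixed costs = R$15,711,480.40 − R$9,035,100 = R$6,676,380.40.
DOL = contribution ÷ EBIT = R$15,711,480.40 ÷ R$6,676,380.40 = 2.3533.
So EBIT moves 2.3533 × (+10.3%) = +24.2%.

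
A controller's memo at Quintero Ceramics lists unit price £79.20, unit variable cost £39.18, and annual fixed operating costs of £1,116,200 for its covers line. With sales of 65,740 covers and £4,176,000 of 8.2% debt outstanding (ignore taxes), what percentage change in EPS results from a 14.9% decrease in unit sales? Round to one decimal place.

Total contribution margin = 65,740 × £40.02 = £2,630,914.80.
EBIT = £2,630,914.80 − £1,116,200 = £1,514,714.80.
Interest = £342,432.00, so EBIT − I = £1,172,282.80.
Degree of combined leverage = contribution ÷ (EBIT − I) = £2,630,914.80 ÷ £1,172,282.80 = 2.2443.
EPS therefore changes by 2.2443 × (-14.9%) = -33.4%.

-33.4%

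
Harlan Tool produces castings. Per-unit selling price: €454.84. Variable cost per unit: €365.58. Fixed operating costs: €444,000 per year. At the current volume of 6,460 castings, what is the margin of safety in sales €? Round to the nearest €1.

Contribution margin per unit = €454.84 − €365.58 = €89.26. Break-even units = €444,000 ÷ €89.26 = 4,974.23; break-even revenue = 4,974.23 × €454.84 = €2,262,479.95.
Actual sales revenue = 6,460 × €454.84 = €2,938,266.40.
Margin of safety = €2,938,266.40 − €2,262,479.95 = €675,786.

€675,786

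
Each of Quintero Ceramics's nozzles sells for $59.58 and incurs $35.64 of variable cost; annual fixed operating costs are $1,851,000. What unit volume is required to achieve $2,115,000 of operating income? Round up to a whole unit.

165,665 nozzles

Contribution margin per unit = $59.58 − $35.64 = $23.94.
Units = (FC + target) / CM = ($1,851,000 + $2,115,000) / $23.94 = 165,664.16, so 165,665 nozzles.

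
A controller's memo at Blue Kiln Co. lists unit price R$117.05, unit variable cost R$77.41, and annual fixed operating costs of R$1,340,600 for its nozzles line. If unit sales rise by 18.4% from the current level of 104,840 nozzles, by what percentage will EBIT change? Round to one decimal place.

Contribution at this volume is 104,840 × R$39.64 = R$4,155,857.60.
EBIT = R$4,155,857.60 − R$1,340,600 = R$2,815,257.60.
Degree of operating leverage = R$4,155,857.60 / R$2,815,257.60 = 1.4762.
So EBIT moves 1.4762 × (+18.4%) = +27.2%.

+27.2%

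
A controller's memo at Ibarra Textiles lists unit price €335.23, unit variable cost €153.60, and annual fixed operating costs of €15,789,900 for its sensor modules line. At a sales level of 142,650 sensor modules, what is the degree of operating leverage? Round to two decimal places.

2.56

Total contribution margin = 142,650 × €181.63 = €25,909,519.50.
Subtracting fixed costs: EBIT = €25,909,519.50 − €15,789,900 = €10,119,619.50.
DOL = contribution ÷ EBIT = €25,909,519.50 ÷ €10,119,619.50 = 2.5603.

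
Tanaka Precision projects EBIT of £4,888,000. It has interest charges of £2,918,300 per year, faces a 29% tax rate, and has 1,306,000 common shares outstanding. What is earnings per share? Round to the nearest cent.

Interest = £2,918,300.00, so EBT = £4,888,000 − £2,918,300.00 = £1,969,700.00.
Net income = £1,969,700.00 × (1 − 0.29) = £1,398,487.00.
EPS = £1,398,487.00 ÷ 1,306,000 = £1.07.

£1.07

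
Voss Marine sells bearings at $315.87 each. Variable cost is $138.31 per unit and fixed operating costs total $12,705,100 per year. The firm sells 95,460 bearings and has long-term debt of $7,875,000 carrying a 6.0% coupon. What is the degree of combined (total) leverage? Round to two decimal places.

4.49

At 95,460 units, contribution = 95,460 × $177.56 = $16,949,877.60.
Operating income = contribution − fixed costs = $16,949,877.60 − $12,705,100 = $4,244,777.60. Interest = $472,500.00, so EBIT − I = $3,772,277.60.
DCL = contribution ÷ (EBIT − I) = $16,949,877.60 ÷ $3,772,277.60 = 4.4933.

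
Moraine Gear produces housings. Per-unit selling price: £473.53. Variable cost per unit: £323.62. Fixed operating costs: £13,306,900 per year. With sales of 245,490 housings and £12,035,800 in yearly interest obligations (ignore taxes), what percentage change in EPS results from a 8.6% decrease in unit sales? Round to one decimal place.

At 245,490 units, contribution = 245,490 × £149.91 = £36,801,405.90.
EBIT = £36,801,405.90 − £13,306,900 = £23,494,505.90.
After interest of £12,035,800.00, pre-tax earnings = £11,458,705.90.
DCL = total CM / (EBIT − I) = £36,801,405.90 / £11,458,705.90 = 3.2117.
%ΔEPS = DCL × %ΔSales = 3.2117 × -8.6% = -27.6%.

-27.6%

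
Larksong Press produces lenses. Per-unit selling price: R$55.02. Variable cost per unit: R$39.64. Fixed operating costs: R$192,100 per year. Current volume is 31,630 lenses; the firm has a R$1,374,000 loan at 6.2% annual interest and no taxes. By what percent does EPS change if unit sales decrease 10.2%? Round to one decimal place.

Total contribution margin = 31,630 × R$15.38 = R$486,469.40.
EBIT = R$486,469.40 − R$192,100 = R$294,369.40.
After interest of R$85,188.00, pre-tax earnings = R$209,181.40.
DCL = total CM / (EBIT − I) = R$486,469.40 / R$209,181.40 = 2.3256.
%ΔEPS = DCL × %ΔSales = 2.3256 × -10.2% = -23.7%.

-23.7%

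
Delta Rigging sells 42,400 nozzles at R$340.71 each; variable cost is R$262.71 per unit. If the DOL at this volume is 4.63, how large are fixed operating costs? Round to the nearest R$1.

R$2,592,902

At 42,400 units, contribution = 42,400 × R$78.00 = R$3,307,200.00.
Since DOL = CM ÷ EBIT, EBIT = R$3,307,200.00 ÷ 4.63 = R$714,298.06.
And FC = contribution − EBIT = R$3,307,200.00 − R$714,298.06 = R$2,592,902.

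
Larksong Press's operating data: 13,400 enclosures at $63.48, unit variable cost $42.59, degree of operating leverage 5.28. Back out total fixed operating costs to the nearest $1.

Contribution at this volume is 13,400 × $20.89 = $279,926.00.
Since DOL = CM ÷ EBIT, EBIT = $279,926.00 ÷ 5.28 = $53,016.29.
Fixed costs = CM − EBIT = $279,926.00 − $53,016.29 = $226,910.

$226,910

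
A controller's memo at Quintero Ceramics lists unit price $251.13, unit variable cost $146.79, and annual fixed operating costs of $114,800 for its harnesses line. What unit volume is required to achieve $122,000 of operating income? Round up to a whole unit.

2,270 harnesses

Each unit contributes $251.13 − $146.79 = $104.34.
Need Q such that Q × $104.34 − $114,800 = $122,000, i.e. Q = $236,800 / $104.34 = 2,269.50 → 2,270.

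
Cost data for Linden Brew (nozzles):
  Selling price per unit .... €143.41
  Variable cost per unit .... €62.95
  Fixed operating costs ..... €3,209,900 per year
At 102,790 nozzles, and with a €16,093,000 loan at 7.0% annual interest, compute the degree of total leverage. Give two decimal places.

Total contribution margin = 102,790 × €80.46 = €8,270,483.40.
EBIT = €8,270,483.40 − €3,209,900 = €5,060,583.40. Interest = €1,126,510.00, so EBIT − I = €3,934,073.40.
DCL = contribution ÷ (EBIT − I) = €8,270,483.40 ÷ €3,934,073.40 = 2.1023.

2.10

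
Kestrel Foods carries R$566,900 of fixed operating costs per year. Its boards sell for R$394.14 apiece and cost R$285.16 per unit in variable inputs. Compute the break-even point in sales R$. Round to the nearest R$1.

Contribution margin per unit = R$394.14 − R$285.16 = R$108.98, a CM ratio of R$108.98 ÷ R$394.14 = 0.2765.
Break-even revenue = fixed costs × price ÷ CM = R$566,900 × R$394.14 ÷ R$108.98 = R$2,050,266.

R$2,050,266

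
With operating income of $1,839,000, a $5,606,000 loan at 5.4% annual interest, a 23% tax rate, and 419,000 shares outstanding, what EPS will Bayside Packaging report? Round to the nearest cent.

Pre-tax income = $1,839,000 − $302,724.00 = $1,536,276.00.
Net income = $1,536,276.00 × (1 − 0.23) = $1,182,932.52.
Per share: $1,182,932.52 / 419,000 shares = $2.82.

$2.82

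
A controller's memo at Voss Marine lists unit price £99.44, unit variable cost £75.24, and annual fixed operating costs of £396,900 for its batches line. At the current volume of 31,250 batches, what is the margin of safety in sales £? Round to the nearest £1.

Unit CM = price − variable cost = £99.44 − £75.24 = £24.20. Break-even units = £396,900 ÷ £24.20 = 16,400.83; break-even revenue = 16,400.83 × £99.44 = £1,630,898.18.
Actual sales revenue = 31,250 × £99.44 = £3,107,500.00.
Margin of safety = £3,107,500.00 − £1,630,898.18 = £1,476,602.

£1,476,602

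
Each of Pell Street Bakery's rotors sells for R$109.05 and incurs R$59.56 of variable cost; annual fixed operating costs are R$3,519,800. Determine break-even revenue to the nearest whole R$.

Contribution margin per unit = R$109.05 − R$59.56 = R$49.49, a CM ratio of R$49.49 ÷ R$109.05 = 0.4538.
Break-even sales = FC ÷ CM ratio = R$3,519,800 × R$109.05 / R$49.49 = R$7,755,793.

R$7,755,793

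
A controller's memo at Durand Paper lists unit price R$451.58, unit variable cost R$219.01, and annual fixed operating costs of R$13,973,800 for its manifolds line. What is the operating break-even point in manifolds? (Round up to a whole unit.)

60,085 manifolds

Each unit contributes R$451.58 − R$219.01 = R$232.57.
Break-even volume = fixed costs ÷ CM per unit = R$13,973,800 ÷ R$232.57 = 60,084.28, so 60,085 manifolds.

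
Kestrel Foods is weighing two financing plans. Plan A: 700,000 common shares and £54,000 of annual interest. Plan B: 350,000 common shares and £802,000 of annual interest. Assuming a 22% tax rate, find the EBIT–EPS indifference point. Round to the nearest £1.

Set EPS_A = EPS_B: (EBIT − £54,000)(1 − 0.22) ÷ 700,000 = (EBIT − £802,000)(1 − 0.22) ÷ 350,000.
The (1 − t) factor cancels: (EBIT − 54,000) × 350,000 = (EBIT − 802,000) × 700,000.
EBIT × (700,000 − 350,000) = 802,000 × 700,000 − 54,000 × 350,000 = 542,500,000,000, so EBIT = 542,500,000,000 ÷ 350,000 = 1,550,000.00.

£1,550,000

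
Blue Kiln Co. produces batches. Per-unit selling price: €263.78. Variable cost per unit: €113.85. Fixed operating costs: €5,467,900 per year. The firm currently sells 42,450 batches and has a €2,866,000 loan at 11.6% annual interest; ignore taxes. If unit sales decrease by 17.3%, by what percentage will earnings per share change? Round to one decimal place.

-195.2%

Total contribution margin = 42,450 × €149.93 = €6,364,528.50.
Subtracting fixed costs: EBIT = €6,364,528.50 − €5,467,900 = €896,628.50.
Interest = €332,456.00, so EBIT − I = €564,172.50.
Degree of combined leverage = contribution ÷ (EBIT − I) = €6,364,528.50 ÷ €564,172.50 = 11.2812.
EPS therefore changes by 11.2812 × (-17.3%) = -195.2%.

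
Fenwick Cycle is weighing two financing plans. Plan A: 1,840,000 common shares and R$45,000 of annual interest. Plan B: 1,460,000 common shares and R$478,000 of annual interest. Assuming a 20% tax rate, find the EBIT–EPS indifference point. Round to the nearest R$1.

Set EPS_A = EPS_B: (EBIT − R$45,000)(1 − 0.20) ÷ 1,840,000 = (EBIT − R$478,000)(1 − 0.20) ÷ 1,460,000.
Cancelling (1 − t) and cross-multiplying: 1,460,000·(EBIT − 45,000) = 1,840,000·(EBIT − 478,000).
Solving, EBIT = (478,000·1,840,000 − 45,000·1,460,000) / (1,840,000 − 1,460,000) = 813,820,000,000 / 380,000 = 2,141,631.58.

R$2,141,632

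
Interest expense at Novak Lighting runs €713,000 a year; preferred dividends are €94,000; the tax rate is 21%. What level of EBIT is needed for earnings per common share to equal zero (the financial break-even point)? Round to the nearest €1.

€831,987

Preferred dividends are paid after tax, so their pre-tax equivalent is €94,000 ÷ (1 − 0.21) = €118,987.34.
Financial break-even EBIT = interest + D_p ÷ (1 − t) = €713,000 + €118,987.34 = €831,987.34.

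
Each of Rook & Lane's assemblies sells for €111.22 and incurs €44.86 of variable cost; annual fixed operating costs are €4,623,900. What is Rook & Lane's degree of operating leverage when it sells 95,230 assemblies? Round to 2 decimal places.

Contribution at this volume is 95,230 × €66.36 = €6,319,462.80.
Subtracting fixed costs: EBIT = €6,319,462.80 − €4,623,900 = €1,695,562.80.
So DOL = total CM / EBIT = €6,319,462.80 / €1,695,562.80 = 3.7271.

3.73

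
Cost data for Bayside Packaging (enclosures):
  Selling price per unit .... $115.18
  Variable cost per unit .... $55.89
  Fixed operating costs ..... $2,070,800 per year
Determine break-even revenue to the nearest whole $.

Contribution margin per unit = $115.18 − $55.89 = $59.29, a CM ratio of $59.29 ÷ $115.18 = 0.5148.
Break-even revenue = fixed costs × price ÷ CM = $2,070,800 × $115.18 ÷ $59.29 = $4,022,849.

$4,022,849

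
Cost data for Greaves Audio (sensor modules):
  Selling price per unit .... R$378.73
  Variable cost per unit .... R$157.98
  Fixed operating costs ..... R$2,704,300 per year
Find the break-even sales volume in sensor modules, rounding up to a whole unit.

12,251 sensor modules

Contribution margin per unit = R$378.73 − R$157.98 = R$220.75.
Break-even Q = R$2,704,300 / R$220.75 = 12,250.51 → 12,251 sensor modules.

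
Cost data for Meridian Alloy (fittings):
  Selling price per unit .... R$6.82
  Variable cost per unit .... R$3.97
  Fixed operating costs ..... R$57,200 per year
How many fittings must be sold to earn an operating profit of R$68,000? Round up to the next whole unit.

43,930 fittings

Unit CM = price − variable cost = R$6.82 − R$3.97 = R$2.85.
Required volume = (fixed costs + target profit) ÷ CM = (R$57,200 + R$68,000) ÷ R$2.85 = 43,929.82, so 43,930 fittings.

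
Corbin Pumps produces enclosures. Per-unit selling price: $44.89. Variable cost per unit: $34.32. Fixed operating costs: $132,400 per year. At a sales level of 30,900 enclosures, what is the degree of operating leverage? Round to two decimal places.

1.68

Total contribution margin = 30,900 × $10.57 = $326,613.00.
EBIT = $326,613.00 − $132,400 = $194,213.00.
So DOL = total CM / EBIT = $326,613.00 / $194,213.00 = 1.6817.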